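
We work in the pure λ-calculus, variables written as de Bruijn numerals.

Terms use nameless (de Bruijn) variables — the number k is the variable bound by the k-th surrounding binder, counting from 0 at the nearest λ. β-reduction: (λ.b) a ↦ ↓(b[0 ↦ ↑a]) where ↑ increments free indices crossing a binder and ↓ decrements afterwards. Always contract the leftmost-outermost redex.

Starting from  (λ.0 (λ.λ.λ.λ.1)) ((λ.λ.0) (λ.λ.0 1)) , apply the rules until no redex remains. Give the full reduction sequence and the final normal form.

Answer: normal form = λ.λ.λ.λ.1  (in 3 steps)

Working:
  start: (λ.0 (λ.λ.λ.λ.1)) ((λ.λ.0) (λ.λ.0 1))
  [1] (λ.λ.0) (λ.λ.0 1) (λ.λ.λ.λ.1)
  [2] (λ.0) (λ.λ.λ.λ.1)
  [3] λ.λ.λ.λ.1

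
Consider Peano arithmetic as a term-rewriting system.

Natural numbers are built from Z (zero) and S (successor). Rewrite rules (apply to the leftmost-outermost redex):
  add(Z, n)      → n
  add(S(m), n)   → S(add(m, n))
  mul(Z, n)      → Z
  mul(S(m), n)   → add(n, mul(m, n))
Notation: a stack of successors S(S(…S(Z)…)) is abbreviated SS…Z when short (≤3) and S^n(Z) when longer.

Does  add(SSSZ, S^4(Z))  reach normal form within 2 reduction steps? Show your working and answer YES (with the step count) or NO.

  start: add(SSSZ, S^4(Z))
  →1  S(add(SSZ, S^4(Z)))
  →2  S(S(add(SZ, S^4(Z))))

Answer: NO — after 2 steps the term is S(S(add(SZ, S^4(Z)))), not yet normal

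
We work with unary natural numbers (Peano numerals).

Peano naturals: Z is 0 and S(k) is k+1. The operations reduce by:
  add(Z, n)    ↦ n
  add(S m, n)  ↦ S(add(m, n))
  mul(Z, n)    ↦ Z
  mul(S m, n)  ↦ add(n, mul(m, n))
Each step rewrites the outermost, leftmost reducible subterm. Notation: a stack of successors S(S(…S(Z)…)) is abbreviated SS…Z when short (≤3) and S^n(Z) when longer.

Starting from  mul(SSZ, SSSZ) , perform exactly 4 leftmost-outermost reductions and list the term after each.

Answer: after 4 steps: S(S(S(add(Z, mul(SZ, SSSZ)))))

Working:
  start: mul(SSZ, SSSZ)
  →1  add(SSSZ, mul(SZ, SSSZ))
  →2  S(add(SSZ, mul(SZ, SSSZ)))
  →3  S(S(add(SZ, mul(SZ, SSSZ))))
  →4  S(S(S(add(Z, mul(SZ, SSSZ)))))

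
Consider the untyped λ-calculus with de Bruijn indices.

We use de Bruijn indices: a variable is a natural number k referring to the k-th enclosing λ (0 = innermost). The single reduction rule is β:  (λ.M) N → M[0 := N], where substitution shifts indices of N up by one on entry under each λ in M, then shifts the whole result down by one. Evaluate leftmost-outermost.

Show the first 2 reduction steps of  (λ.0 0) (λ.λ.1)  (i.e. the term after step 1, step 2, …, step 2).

  start: (λ.0 0) (λ.λ.1)
  [1] (λ.λ.1) (λ.λ.1)
  [2] λ.λ.λ.1

Answer: after 2 steps: λ.λ.λ.1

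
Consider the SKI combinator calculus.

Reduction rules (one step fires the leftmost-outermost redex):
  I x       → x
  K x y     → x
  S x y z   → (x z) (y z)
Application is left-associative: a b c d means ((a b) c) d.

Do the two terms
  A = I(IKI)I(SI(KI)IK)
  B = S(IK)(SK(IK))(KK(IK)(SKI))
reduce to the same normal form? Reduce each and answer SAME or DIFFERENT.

Answer: DIFFERENT — A ⇓ K, B ⇓ K(SKI)

Derivation:
Term A:
  start: I(IKI)I(SI(KI)IK)
  →1  IKII(SI(KI)IK)
  →2  KII(SI(KI)IK)
  →3  I(SI(KI)IK)
  →4  SI(KI)IK
  →5  II(KII)K
  →6  I(KII)K
  →7  KIIK
  →8  IK
  →9  K

Term B:
  start: S(IK)(SK(IK))(KK(IK)(SKI))
  →1  IK(KK(IK)(SKI))(SK(IK)(KK(IK)(SKI)))
  →2  K(KK(IK)(SKI))(SK(IK)(KK(IK)(SKI)))
  →3  KK(IK)(SKI)
  →4  K(SKI)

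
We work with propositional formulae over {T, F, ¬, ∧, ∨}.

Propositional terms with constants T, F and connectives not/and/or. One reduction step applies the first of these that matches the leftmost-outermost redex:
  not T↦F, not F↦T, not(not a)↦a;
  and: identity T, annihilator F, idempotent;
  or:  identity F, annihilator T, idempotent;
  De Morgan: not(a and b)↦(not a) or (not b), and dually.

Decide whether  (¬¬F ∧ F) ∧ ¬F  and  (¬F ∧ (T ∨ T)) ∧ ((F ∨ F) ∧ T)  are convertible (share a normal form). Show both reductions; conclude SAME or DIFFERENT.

Answer: SAME — A ⇓ F, B ⇓ F

Derivation:
Term A:
  start: (¬¬F ∧ F) ∧ ¬F
  [1] F ∧ ¬F
  [2] F

Term B:
  start: (¬F ∧ (T ∨ T)) ∧ ((F ∨ F) ∧ T)
  [1] (T ∧ (T ∨ T)) ∧ ((F ∨ F) ∧ T)
  [2] (T ∨ T) ∧ ((F ∨ F) ∧ T)
  [3] T ∧ ((F ∨ F) ∧ T)
  [4] (F ∨ F) ∧ T
  [5] F ∨ F
  [6] F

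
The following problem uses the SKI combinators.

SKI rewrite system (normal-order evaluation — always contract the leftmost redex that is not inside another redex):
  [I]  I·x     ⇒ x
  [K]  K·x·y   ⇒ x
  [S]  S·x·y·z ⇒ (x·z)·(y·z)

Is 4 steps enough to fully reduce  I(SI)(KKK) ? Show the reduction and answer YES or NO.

Answer: YES — reaches normal form SIK in 2 ≤ 4 steps

Derivation:
  start: I(SI)(KKK)
  step 1: SI(KKK)
  step 2: SIK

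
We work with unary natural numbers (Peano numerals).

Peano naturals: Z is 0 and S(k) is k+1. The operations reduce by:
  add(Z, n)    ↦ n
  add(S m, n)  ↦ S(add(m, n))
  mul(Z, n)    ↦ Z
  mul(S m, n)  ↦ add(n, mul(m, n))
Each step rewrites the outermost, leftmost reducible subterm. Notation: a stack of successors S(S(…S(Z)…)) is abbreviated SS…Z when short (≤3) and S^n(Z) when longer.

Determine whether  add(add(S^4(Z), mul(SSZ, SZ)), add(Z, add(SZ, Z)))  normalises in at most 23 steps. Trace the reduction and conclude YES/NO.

Answer: YES — reaches normal form S^7(Z) in 22 ≤ 23 steps

Derivation:
  start: add(add(S^4(Z), mul(SSZ, SZ)), add(Z, add(SZ, Z)))
  step 1: add(S(add(SSSZ, mul(SSZ, SZ))), add(Z, add(SZ, Z)))
  step 2: S(add(add(SSSZ, mul(SSZ, SZ)), add(Z, add(SZ, Z))))
  step 3: S(add(S(add(SSZ, mul(SSZ, SZ))), add(Z, add(SZ, Z))))
  step 4: S(S(add(add(SSZ, mul(SSZ, SZ)), add(Z, add(SZ, Z)))))
  step 5: S(S(add(S(add(SZ, mul(SSZ, SZ))), add(Z, add(SZ, Z)))))
  step 6: S(S(S(add(add(SZ, mul(SSZ, SZ)), add(Z, add(SZ, Z))))))
  step 7: S(S(S(add(S(add(Z, mul(SSZ, SZ))), add(Z, add(SZ, Z))))))
  step 8: S(S(S(S(add(add(Z, mul(SSZ, SZ)), add(Z, add(SZ, Z)))))))
  step 9: S(S(S(S(add(mul(SSZ, SZ), add(Z, add(SZ, Z)))))))
  step 10: S(S(S(S(add(add(SZ, mul(SZ, SZ)), add(Z, add(SZ, Z)))))))
  step 11: S(S(S(S(add(S(add(Z, mul(SZ, SZ))), add(Z, add(SZ, Z)))))))
  step 12: S(S(S(S(S(add(add(Z, mul(SZ, SZ)), add(Z, add(SZ, Z))))))))
  step 13: S(S(S(S(S(add(mul(SZ, SZ), add(Z, add(SZ, Z))))))))
  step 14: S(S(S(S(S(add(add(SZ, mul(Z, SZ)), add(Z, add(SZ, Z))))))))
  step 15: S(S(S(S(S(add(S(add(Z, mul(Z, SZ))), add(Z, add(SZ, Z))))))))
  step 16: S(S(S(S(S(S(add(add(Z, mul(Z, SZ)), add(Z, add(SZ, Z)))))))))
  step 17: S(S(S(S(S(S(add(mul(Z, SZ), add(Z, add(SZ, Z)))))))))
  step 18: S(S(S(S(S(S(add(Z, add(Z, add(SZ, Z)))))))))
  step 19: S(S(S(S(S(S(add(Z, add(SZ, Z))))))))
  step 20: S(S(S(S(S(S(add(SZ, Z)))))))
  step 21: S(S(S(S(S(S(S(add(Z, Z))))))))
  step 22: S^7(Z)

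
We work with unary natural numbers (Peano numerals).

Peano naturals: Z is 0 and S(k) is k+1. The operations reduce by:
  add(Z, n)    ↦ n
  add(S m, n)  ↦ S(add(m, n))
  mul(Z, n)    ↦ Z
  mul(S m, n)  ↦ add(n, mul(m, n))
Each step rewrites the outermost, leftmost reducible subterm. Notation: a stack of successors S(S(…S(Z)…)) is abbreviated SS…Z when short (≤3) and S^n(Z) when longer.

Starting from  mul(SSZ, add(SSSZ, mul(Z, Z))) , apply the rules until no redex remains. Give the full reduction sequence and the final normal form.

  start: mul(SSZ, add(SSSZ, mul(Z, Z)))
  [1] add(add(SSSZ, mul(Z, Z)), mul(SZ, add(SSSZ, mul(Z, Z))))
  [2] add(S(add(SSZ, mul(Z, Z))), mul(SZ, add(SSSZ, mul(Z, Z))))
  [3] S(add(add(SSZ, mul(Z, Z)), mul(SZ, add(SSSZ, mul(Z, Z)))))
  [4] S(add(S(add(SZ, mul(Z, Z))), mul(SZ, add(SSSZ, mul(Z, Z)))))
  [5] S(S(add(add(SZ, mul(Z, Z)), mul(SZ, add(SSSZ, mul(Z, Z))))))
  [6] S(S(add(S(add(Z, mul(Z, Z))), mul(SZ, add(SSSZ, mul(Z, Z))))))
  [7] S(S(S(add(add(Z, mul(Z, Z)), mul(SZ, add(SSSZ, mul(Z, Z)))))))
  [8] S(S(S(add(mul(Z, Z), mul(SZ, add(SSSZ, mul(Z, Z)))))))
  [9] S(S(S(add(Z, mul(SZ, add(SSSZ, mul(Z, Z)))))))
  [10] S(S(S(mul(SZ, add(SSSZ, mul(Z, Z))))))
  [11] S(S(S(add(add(SSSZ, mul(Z, Z)), mul(Z, add(SSSZ, mul(Z, Z)))))))
  [12] S(S(S(add(S(add(SSZ, mul(Z, Z))), mul(Z, add(SSSZ, mul(Z, Z)))))))
  [13] S(S(S(S(add(add(SSZ, mul(Z, Z)), mul(Z, add(SSSZ, mul(Z, Z))))))))
  [14] S(S(S(S(add(S(add(SZ, mul(Z, Z))), mul(Z, add(SSSZ, mul(Z, Z))))))))
  [15] S(S(S(S(S(add(add(SZ, mul(Z, Z)), mul(Z, add(SSSZ, mul(Z, Z)))))))))
  [16] S(S(S(S(S(add(S(add(Z, mul(Z, Z))), mul(Z, add(SSSZ, mul(Z, Z)))))))))
  [17] S(S(S(S(S(S(add(add(Z, mul(Z, Z)), mul(Z, add(SSSZ, mul(Z, Z))))))))))
  [18] S(S(S(S(S(S(add(mul(Z, Z), mul(Z, add(SSSZ, mul(Z, Z))))))))))
  [19] S(S(S(S(S(S(add(Z, mul(Z, add(SSSZ, mul(Z, Z))))))))))
  [20] S(S(S(S(S(S(mul(Z, add(SSSZ, mul(Z, Z)))))))))
  [21] S^6(Z)

Answer: normal form = S^6(Z)  (in 21 steps)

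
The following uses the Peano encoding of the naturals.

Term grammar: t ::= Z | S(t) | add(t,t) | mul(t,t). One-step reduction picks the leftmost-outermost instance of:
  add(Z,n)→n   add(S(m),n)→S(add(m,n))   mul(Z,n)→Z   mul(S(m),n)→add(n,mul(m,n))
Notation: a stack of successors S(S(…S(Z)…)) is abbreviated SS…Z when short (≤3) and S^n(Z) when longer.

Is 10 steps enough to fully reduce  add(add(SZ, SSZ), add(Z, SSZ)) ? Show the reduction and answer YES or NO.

  start: add(add(SZ, SSZ), add(Z, SSZ))
  [1] add(S(add(Z, SSZ)), add(Z, SSZ))
  [2] S(add(add(Z, SSZ), add(Z, SSZ)))
  [3] S(add(SSZ, add(Z, SSZ)))
  [4] S(S(add(SZ, add(Z, SSZ))))
  [5] S(S(S(add(Z, add(Z, SSZ)))))
  [6] S(S(S(add(Z, SSZ))))
  [7] S^5(Z)

Answer: YES — reaches normal form S^5(Z) in 7 ≤ 10 steps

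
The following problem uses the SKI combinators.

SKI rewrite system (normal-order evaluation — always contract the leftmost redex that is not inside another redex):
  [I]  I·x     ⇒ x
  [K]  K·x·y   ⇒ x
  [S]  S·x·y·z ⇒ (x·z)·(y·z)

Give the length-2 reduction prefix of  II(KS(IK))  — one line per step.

  start: II(KS(IK))
  [1] I(KS(IK))
  [2] KS(IK)

Answer: after 2 steps: KS(IK)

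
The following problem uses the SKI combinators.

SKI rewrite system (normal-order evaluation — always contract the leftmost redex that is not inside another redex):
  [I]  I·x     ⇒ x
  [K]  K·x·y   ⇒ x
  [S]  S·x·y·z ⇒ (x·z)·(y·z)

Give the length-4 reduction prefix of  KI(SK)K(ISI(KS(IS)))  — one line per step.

Answer: after 4 steps: K(SIS)

Reduction:
  start: KI(SK)K(ISI(KS(IS)))
  [1] IK(ISI(KS(IS)))
  [2] K(ISI(KS(IS)))
  [3] K(SI(KS(IS)))
  [4] K(SIS)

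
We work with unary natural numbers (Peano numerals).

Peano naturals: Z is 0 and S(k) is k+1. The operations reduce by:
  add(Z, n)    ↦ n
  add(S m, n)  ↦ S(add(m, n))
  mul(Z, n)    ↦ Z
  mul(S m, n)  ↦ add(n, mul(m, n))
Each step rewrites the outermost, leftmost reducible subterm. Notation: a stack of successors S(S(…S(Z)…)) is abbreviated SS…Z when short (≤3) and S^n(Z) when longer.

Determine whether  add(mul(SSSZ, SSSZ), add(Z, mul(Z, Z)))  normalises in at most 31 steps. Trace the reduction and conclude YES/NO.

  start: add(mul(SSSZ, SSSZ), add(Z, mul(Z, Z)))
  →1  add(add(SSSZ, mul(SSZ, SSSZ)), add(Z, mul(Z, Z)))
  →2  add(S(add(SSZ, mul(SSZ, SSSZ))), add(Z, mul(Z, Z)))
  →3  S(add(add(SSZ, mul(SSZ, SSSZ)), add(Z, mul(Z, Z))))
  →4  S(add(S(add(SZ, mul(SSZ, SSSZ))), add(Z, mul(Z, Z))))
  →5  S(S(add(add(SZ, mul(SSZ, SSSZ)), add(Z, mul(Z, Z)))))
  →6  S(S(add(S(add(Z, mul(SSZ, SSSZ))), add(Z, mul(Z, Z)))))
  →7  S(S(S(add(add(Z, mul(SSZ, SSSZ)), add(Z, mul(Z, Z))))))
  →8  S(S(S(add(mul(SSZ, SSSZ), add(Z, mul(Z, Z))))))
  →9  S(S(S(add(add(SSSZ, mul(SZ, SSSZ)), add(Z, mul(Z, Z))))))
  →10  S(S(S(add(S(add(SSZ, mul(SZ, SSSZ))), add(Z, mul(Z, Z))))))
  →11  S(S(S(S(add(add(SSZ, mul(SZ, SSSZ)), add(Z, mul(Z, Z)))))))
  →12  S(S(S(S(add(S(add(SZ, mul(SZ, SSSZ))), add(Z, mul(Z, Z)))))))
  →13  S(S(S(S(S(add(add(SZ, mul(SZ, SSSZ)), add(Z, mul(Z, Z))))))))
  →14  S(S(S(S(S(add(S(add(Z, mul(SZ, SSSZ))), add(Z, mul(Z, Z))))))))
  →15  S(S(S(S(S(S(add(add(Z, mul(SZ, SSSZ)), add(Z, mul(Z, Z)))))))))
  →16  S(S(S(S(S(S(add(mul(SZ, SSSZ), add(Z, mul(Z, Z)))))))))
  →17  S(S(S(S(S(S(add(add(SSSZ, mul(Z, SSSZ)), add(Z, mul(Z, Z)))))))))
  →18  S(S(S(S(S(S(add(S(add(SSZ, mul(Z, SSSZ))), add(Z, mul(Z, Z)))))))))
  →19  S(S(S(S(S(S(S(add(add(SSZ, mul(Z, SSSZ)), add(Z, mul(Z, Z))))))))))
  →20  S(S(S(S(S(S(S(add(S(add(SZ, mul(Z, SSSZ))), add(Z, mul(Z, Z))))))))))
  →21  S(S(S(S(S(S(S(S(add(add(SZ, mul(Z, SSSZ)), add(Z, mul(Z, Z)))))))))))
  →22  S(S(S(S(S(S(S(S(add(S(add(Z, mul(Z, SSSZ))), add(Z, mul(Z, Z)))))))))))
  →23  S(S(S(S(S(S(S(S(S(add(add(Z, mul(Z, SSSZ)), add(Z, mul(Z, Z))))))))))))
  →24  S(S(S(S(S(S(S(S(S(add(mul(Z, SSSZ), add(Z, mul(Z, Z))))))))))))
  →25  S(S(S(S(S(S(S(S(S(add(Z, add(Z, mul(Z, Z))))))))))))
  →26  S(S(S(S(S(S(S(S(S(add(Z, mul(Z, Z)))))))))))
  →27  S(S(S(S(S(S(S(S(S(mul(Z, Z))))))))))
  →28  S^9(Z)

Answer: YES — reaches normal form S^9(Z) in 28 ≤ 31 steps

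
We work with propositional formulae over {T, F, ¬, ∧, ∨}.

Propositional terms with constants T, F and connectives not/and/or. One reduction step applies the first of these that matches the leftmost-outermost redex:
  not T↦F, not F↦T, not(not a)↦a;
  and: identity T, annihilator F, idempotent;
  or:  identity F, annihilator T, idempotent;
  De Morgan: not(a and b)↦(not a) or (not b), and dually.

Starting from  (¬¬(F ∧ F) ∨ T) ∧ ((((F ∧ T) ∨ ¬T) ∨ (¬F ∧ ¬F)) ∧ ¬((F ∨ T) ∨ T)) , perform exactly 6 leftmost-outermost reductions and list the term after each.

  start: (¬¬(F ∧ F) ∨ T) ∧ ((((F ∧ T) ∨ ¬T) ∨ (¬F ∧ ¬F)) ∧ ¬((F ∨ T) ∨ T))
  step 1: T ∧ ((((F ∧ T) ∨ ¬T) ∨ (¬F ∧ ¬F)) ∧ ¬((F ∨ T) ∨ T))
  step 2: (((F ∧ T) ∨ ¬T) ∨ (¬F ∧ ¬F)) ∧ ¬((F ∨ T) ∨ T)
  step 3: ((F ∨ ¬T) ∨ (¬F ∧ ¬F)) ∧ ¬((F ∨ T) ∨ T)
  step 4: (¬T ∨ (¬F ∧ ¬F)) ∧ ¬((F ∨ T) ∨ T)
  step 5: (F ∨ (¬F ∧ ¬F)) ∧ ¬((F ∨ T) ∨ T)
  step 6: (¬F ∧ ¬F) ∧ ¬((F ∨ T) ∨ T)

Answer: after 6 steps: (¬F ∧ ¬F) ∧ ¬((F ∨ T) ∨ T)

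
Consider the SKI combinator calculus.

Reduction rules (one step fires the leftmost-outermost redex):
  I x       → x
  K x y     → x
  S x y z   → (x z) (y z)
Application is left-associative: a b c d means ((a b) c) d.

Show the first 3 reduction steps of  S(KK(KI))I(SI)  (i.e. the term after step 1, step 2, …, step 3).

  start: S(KK(KI))I(SI)
  [1] KK(KI)(SI)(I(SI))
  [2] K(SI)(I(SI))
  [3] SI

Answer: after 3 steps: SI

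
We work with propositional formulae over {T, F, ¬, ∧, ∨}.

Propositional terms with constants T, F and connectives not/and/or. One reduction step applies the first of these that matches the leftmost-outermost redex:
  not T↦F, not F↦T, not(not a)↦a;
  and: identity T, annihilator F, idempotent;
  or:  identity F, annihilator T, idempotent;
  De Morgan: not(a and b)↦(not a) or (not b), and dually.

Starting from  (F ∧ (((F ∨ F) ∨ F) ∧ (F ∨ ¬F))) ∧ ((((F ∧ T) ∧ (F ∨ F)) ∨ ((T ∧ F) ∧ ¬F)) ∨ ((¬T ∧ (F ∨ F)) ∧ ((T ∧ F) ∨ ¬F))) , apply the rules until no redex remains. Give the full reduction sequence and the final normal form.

  start: (F ∧ (((F ∨ F) ∨ F) ∧ (F ∨ ¬F))) ∧ ((((F ∧ T) ∧ (F ∨ F)) ∨ ((T ∧ F) ∧ ¬F)) ∨ ((¬T ∧ (F ∨ F)) ∧ ((T ∧ F) ∨ ¬F)))
  step 1: F ∧ ((((F ∧ T) ∧ (F ∨ F)) ∨ ((T ∧ F) ∧ ¬F)) ∨ ((¬T ∧ (F ∨ F)) ∧ ((T ∧ F) ∨ ¬F)))
  step 2: F

Answer: normal form = F  (in 2 steps)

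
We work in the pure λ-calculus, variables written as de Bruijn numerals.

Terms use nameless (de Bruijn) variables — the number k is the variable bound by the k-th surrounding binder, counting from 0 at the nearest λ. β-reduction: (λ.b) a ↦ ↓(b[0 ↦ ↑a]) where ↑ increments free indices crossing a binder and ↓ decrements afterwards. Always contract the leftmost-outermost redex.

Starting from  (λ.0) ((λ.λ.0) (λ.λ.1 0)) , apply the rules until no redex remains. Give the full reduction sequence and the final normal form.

Answer: normal form = λ.0  (in 2 steps)

Reduction:
  start: (λ.0) ((λ.λ.0) (λ.λ.1 0))
  [1] (λ.λ.0) (λ.λ.1 0)
  [2] λ.0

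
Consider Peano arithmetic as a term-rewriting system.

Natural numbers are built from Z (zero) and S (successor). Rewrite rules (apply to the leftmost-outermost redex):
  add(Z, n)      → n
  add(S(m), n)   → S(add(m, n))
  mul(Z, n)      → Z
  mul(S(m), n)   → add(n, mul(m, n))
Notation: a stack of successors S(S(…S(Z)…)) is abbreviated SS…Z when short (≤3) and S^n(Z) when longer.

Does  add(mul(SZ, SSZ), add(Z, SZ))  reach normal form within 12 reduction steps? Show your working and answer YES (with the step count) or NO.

Answer: YES — reaches normal form SSSZ in 9 ≤ 12 steps

Reduction:
  start: add(mul(SZ, SSZ), add(Z, SZ))
  →1  add(add(SSZ, mul(Z, SSZ)), add(Z, SZ))
  →2  add(S(add(SZ, mul(Z, SSZ))), add(Z, SZ))
  →3  S(add(add(SZ, mul(Z, SSZ)), add(Z, SZ)))
  →4  S(add(S(add(Z, mul(Z, SSZ))), add(Z, SZ)))
  →5  S(S(add(add(Z, mul(Z, SSZ)), add(Z, SZ))))
  →6  S(S(add(mul(Z, SSZ), add(Z, SZ))))
  →7  S(S(add(Z, add(Z, SZ))))
  →8  S(S(add(Z, SZ)))
  →9  SSSZ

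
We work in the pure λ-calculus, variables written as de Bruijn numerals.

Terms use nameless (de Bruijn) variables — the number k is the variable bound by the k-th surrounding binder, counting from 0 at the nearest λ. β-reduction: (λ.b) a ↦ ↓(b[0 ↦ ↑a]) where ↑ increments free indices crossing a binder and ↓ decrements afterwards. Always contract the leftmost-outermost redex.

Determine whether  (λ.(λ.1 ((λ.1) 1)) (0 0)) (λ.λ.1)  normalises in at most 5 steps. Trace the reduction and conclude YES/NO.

  start: (λ.(λ.1 ((λ.1) 1)) (0 0)) (λ.λ.1)
  step 1: (λ.(λ.λ.1) ((λ.1) (λ.λ.1))) ((λ.λ.1) (λ.λ.1))
  step 2: (λ.λ.1) ((λ.(λ.λ.1) (λ.λ.1)) (λ.λ.1))
  step 3: λ.(λ.(λ.λ.1) (λ.λ.1)) (λ.λ.1)
  step 4: λ.(λ.λ.1) (λ.λ.1)
  step 5: λ.λ.λ.λ.1

Answer: YES — reaches normal form λ.λ.λ.λ.1 in 5 ≤ 5 steps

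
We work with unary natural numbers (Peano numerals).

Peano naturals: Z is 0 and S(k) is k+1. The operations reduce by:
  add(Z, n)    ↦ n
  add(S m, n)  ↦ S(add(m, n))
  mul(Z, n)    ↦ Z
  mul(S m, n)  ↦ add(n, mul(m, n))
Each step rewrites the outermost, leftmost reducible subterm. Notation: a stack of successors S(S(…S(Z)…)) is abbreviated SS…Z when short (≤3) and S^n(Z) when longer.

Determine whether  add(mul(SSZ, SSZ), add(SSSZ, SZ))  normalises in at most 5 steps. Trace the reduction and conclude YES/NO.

Answer: NO — after 5 steps the term is S(S(add(add(Z, mul(SZ, SSZ)), add(SSSZ, SZ)))), not yet normal

Working:
  start: add(mul(SSZ, SSZ), add(SSSZ, SZ))
  →1  add(add(SSZ, mul(SZ, SSZ)), add(SSSZ, SZ))
  →2  add(S(add(SZ, mul(SZ, SSZ))), add(SSSZ, SZ))
  →3  S(add(add(SZ, mul(SZ, SSZ)), add(SSSZ, SZ)))
  →4  S(add(S(add(Z, mul(SZ, SSZ))), add(SSSZ, SZ)))
  →5  S(S(add(add(Z, mul(SZ, SSZ)), add(SSSZ, SZ))))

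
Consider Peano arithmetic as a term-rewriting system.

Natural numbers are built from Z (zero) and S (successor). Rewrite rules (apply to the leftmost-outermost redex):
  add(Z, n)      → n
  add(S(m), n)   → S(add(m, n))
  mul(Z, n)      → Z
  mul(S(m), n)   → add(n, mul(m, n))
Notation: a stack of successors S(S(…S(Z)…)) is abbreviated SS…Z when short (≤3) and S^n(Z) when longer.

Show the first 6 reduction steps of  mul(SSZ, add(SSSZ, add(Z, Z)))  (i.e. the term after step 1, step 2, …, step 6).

Answer: after 6 steps: S(S(add(S(add(Z, add(Z, Z))), mul(SZ, add(SSSZ, add(Z, Z))))))

Reduction:
  start: mul(SSZ, add(SSSZ, add(Z, Z)))
  step 1: add(add(SSSZ, add(Z, Z)), mul(SZ, add(SSSZ, add(Z, Z))))
  step 2: add(S(add(SSZ, add(Z, Z))), mul(SZ, add(SSSZ, add(Z, Z))))
  step 3: S(add(add(SSZ, add(Z, Z)), mul(SZ, add(SSSZ, add(Z, Z)))))
  step 4: S(add(S(add(SZ, add(Z, Z))), mul(SZ, add(SSSZ, add(Z, Z)))))
  step 5: S(S(add(add(SZ, add(Z, Z)), mul(SZ, add(SSSZ, add(Z, Z))))))
  step 6: S(S(add(S(add(Z, add(Z, Z))), mul(SZ, add(SSSZ, add(Z, Z))))))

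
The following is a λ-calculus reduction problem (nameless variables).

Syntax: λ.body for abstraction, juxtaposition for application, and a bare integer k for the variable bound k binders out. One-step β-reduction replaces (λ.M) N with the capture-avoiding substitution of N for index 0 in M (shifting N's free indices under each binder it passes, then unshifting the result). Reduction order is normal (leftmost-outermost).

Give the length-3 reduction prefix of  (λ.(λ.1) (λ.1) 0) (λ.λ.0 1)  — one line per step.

  start: (λ.(λ.1) (λ.1) 0) (λ.λ.0 1)
  step 1: (λ.λ.λ.0 1) (λ.λ.λ.0 1) (λ.λ.0 1)
  step 2: (λ.λ.0 1) (λ.λ.0 1)
  step 3: λ.0 (λ.λ.0 1)

Answer: after 3 steps: λ.0 (λ.λ.0 1)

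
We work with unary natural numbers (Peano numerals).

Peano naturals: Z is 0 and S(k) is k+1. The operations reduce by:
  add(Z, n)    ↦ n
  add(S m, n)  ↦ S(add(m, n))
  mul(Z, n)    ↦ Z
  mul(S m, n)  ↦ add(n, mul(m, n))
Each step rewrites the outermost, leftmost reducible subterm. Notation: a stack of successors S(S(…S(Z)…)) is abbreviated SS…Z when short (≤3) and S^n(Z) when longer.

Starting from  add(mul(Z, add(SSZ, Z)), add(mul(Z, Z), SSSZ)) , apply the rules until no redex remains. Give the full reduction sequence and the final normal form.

  start: add(mul(Z, add(SSZ, Z)), add(mul(Z, Z), SSSZ))
  [1] add(Z, add(mul(Z, Z), SSSZ))
  [2] add(mul(Z, Z), SSSZ)
  [3] add(Z, SSSZ)
  [4] SSSZ

Answer: normal form = SSSZ  (in 4 steps)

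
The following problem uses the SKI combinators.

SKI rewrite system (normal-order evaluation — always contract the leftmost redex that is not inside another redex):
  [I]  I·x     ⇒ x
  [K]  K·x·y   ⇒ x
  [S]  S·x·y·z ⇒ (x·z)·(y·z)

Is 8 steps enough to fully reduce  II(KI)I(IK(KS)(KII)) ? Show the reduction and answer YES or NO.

Answer: YES — reaches normal form KS in 6 ≤ 8 steps

Working:
  start: II(KI)I(IK(KS)(KII))
  [1] I(KI)I(IK(KS)(KII))
  [2] KII(IK(KS)(KII))
  [3] I(IK(KS)(KII))
  [4] IK(KS)(KII)
  [5] K(KS)(KII)
  [6] KS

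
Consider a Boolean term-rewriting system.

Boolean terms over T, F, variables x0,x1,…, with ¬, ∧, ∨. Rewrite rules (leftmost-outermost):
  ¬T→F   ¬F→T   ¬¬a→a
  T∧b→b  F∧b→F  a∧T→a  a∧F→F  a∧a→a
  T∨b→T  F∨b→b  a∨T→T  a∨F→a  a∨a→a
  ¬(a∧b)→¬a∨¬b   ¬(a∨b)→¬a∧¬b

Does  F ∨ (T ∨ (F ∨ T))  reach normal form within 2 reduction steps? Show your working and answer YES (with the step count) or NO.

  start: F ∨ (T ∨ (F ∨ T))
  →1  T ∨ (F ∨ T)
  →2  T

Answer: YES — reaches normal form T in 2 ≤ 2 steps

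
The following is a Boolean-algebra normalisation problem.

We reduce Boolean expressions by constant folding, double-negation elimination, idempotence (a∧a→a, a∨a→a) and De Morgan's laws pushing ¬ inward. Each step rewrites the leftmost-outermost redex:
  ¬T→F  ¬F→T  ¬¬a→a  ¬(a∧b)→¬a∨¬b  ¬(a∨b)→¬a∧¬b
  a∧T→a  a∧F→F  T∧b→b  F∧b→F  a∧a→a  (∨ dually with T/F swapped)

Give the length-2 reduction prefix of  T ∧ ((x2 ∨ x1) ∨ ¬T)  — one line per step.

Answer: after 2 steps: (x2 ∨ x1) ∨ F

Reduction:
  start: T ∧ ((x2 ∨ x1) ∨ ¬T)
  →1  (x2 ∨ x1) ∨ ¬T
  →2  (x2 ∨ x1) ∨ F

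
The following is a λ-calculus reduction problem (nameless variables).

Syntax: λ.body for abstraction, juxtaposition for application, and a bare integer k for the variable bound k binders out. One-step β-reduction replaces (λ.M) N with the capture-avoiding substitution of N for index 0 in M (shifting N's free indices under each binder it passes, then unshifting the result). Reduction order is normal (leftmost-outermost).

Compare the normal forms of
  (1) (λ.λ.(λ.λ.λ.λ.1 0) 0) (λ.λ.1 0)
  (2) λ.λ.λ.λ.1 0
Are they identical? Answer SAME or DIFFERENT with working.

Term A:
  start: (λ.λ.(λ.λ.λ.λ.1 0) 0) (λ.λ.1 0)
  [1] λ.(λ.λ.λ.λ.1 0) 0
  [2] λ.λ.λ.λ.1 0

Term B:
  start: λ.λ.λ.λ.1 0

Answer: SAME — A ⇓ λ.λ.λ.λ.1 0, B ⇓ λ.λ.λ.λ.1 0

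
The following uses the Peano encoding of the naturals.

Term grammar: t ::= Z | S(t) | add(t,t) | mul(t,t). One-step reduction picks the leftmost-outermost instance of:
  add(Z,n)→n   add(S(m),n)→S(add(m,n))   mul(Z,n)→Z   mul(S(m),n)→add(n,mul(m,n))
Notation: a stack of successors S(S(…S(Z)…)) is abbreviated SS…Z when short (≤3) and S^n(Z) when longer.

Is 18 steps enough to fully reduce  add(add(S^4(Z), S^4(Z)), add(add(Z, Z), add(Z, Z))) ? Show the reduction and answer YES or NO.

  start: add(add(S^4(Z), S^4(Z)), add(add(Z, Z), add(Z, Z)))
  [1] add(S(add(SSSZ, S^4(Z))), add(add(Z, Z), add(Z, Z)))
  [2] S(add(add(SSSZ, S^4(Z)), add(add(Z, Z), add(Z, Z))))
  [3] S(add(S(add(SSZ, S^4(Z))), add(add(Z, Z), add(Z, Z))))
  [4] S(S(add(add(SSZ, S^4(Z)), add(add(Z, Z), add(Z, Z)))))
  [5] S(S(add(S(add(SZ, S^4(Z))), add(add(Z, Z), add(Z, Z)))))
  [6] S(S(S(add(add(SZ, S^4(Z)), add(add(Z, Z), add(Z, Z))))))
  [7] S(S(S(add(S(add(Z, S^4(Z))), add(add(Z, Z), add(Z, Z))))))
  [8] S(S(S(S(add(add(Z, S^4(Z)), add(add(Z, Z), add(Z, Z)))))))
  [9] S(S(S(S(add(S^4(Z), add(add(Z, Z), add(Z, Z)))))))
  [10] S(S(S(S(S(add(SSSZ, add(add(Z, Z), add(Z, Z))))))))
  [11] S(S(S(S(S(S(add(SSZ, add(add(Z, Z), add(Z, Z)))))))))
  [12] S(S(S(S(S(S(S(add(SZ, add(add(Z, Z), add(Z, Z))))))))))
  [13] S(S(S(S(S(S(S(S(add(Z, add(add(Z, Z), add(Z, Z)))))))))))
  [14] S(S(S(S(S(S(S(S(add(add(Z, Z), add(Z, Z))))))))))
  [15] S(S(S(S(S(S(S(S(add(Z, add(Z, Z))))))))))
  [16] S(S(S(S(S(S(S(S(add(Z, Z)))))))))
  [17] S^8(Z)

Answer: YES — reaches normal form S^8(Z) in 17 ≤ 18 steps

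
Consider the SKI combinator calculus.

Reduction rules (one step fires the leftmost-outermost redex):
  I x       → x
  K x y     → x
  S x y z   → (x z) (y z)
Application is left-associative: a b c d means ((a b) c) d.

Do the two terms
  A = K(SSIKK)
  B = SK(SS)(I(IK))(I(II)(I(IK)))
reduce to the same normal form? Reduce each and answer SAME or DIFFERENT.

Term A:
  start: K(SSIKK)
  →1  K(SK(IK)K)
  →2  K(KK(IKK))
  →3  KK

Term B:
  start: SK(SS)(I(IK))(I(II)(I(IK)))
  →1  K(I(IK))(SS(I(IK)))(I(II)(I(IK)))
  →2  I(IK)(I(II)(I(IK)))
  →3  IK(I(II)(I(IK)))
  →4  K(I(II)(I(IK)))
  →5  K(II(I(IK)))
  →6  K(I(I(IK)))
  →7  K(I(IK))
  →8  K(IK)
  →9  KK

Answer: SAME — A ⇓ KK, B ⇓ KK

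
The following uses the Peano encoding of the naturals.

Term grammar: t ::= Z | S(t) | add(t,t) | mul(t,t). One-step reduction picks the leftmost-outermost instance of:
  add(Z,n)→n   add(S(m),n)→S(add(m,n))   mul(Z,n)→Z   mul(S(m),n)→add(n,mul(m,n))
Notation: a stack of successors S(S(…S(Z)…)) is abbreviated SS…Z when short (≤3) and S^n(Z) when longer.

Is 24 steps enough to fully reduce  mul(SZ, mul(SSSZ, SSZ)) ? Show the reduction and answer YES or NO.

  start: mul(SZ, mul(SSSZ, SSZ))
  [1] add(mul(SSSZ, SSZ), mul(Z, mul(SSSZ, SSZ)))
  [2] add(add(SSZ, mul(SSZ, SSZ)), mul(Z, mul(SSSZ, SSZ)))
  [3] add(S(add(SZ, mul(SSZ, SSZ))), mul(Z, mul(SSSZ, SSZ)))
  [4] S(add(add(SZ, mul(SSZ, SSZ)), mul(Z, mul(SSSZ, SSZ))))
  [5] S(add(S(add(Z, mul(SSZ, SSZ))), mul(Z, mul(SSSZ, SSZ))))
  [6] S(S(add(add(Z, mul(SSZ, SSZ)), mul(Z, mul(SSSZ, SSZ)))))
  [7] S(S(add(mul(SSZ, SSZ), mul(Z, mul(SSSZ, SSZ)))))
  [8] S(S(add(add(SSZ, mul(SZ, SSZ)), mul(Z, mul(SSSZ, SSZ)))))
  [9] S(S(add(S(add(SZ, mul(SZ, SSZ))), mul(Z, mul(SSSZ, SSZ)))))
  [10] S(S(S(add(add(SZ, mul(SZ, SSZ)), mul(Z, mul(SSSZ, SSZ))))))
  [11] S(S(S(add(S(add(Z, mul(SZ, SSZ))), mul(Z, mul(SSSZ, SSZ))))))
  [12] S(S(S(S(add(add(Z, mul(SZ, SSZ)), mul(Z, mul(SSSZ, SSZ)))))))
  [13] S(S(S(S(add(mul(SZ, SSZ), mul(Z, mul(SSSZ, SSZ)))))))
  [14] S(S(S(S(add(add(SSZ, mul(Z, SSZ)), mul(Z, mul(SSSZ, SSZ)))))))
  [15] S(S(S(S(add(S(add(SZ, mul(Z, SSZ))), mul(Z, mul(SSSZ, SSZ)))))))
  [16] S(S(S(S(S(add(add(SZ, mul(Z, SSZ)), mul(Z, mul(SSSZ, SSZ))))))))
  [17] S(S(S(S(S(add(S(add(Z, mul(Z, SSZ))), mul(Z, mul(SSSZ, SSZ))))))))
  [18] S(S(S(S(S(S(add(add(Z, mul(Z, SSZ)), mul(Z, mul(SSSZ, SSZ)))))))))
  [19] S(S(S(S(S(S(add(mul(Z, SSZ), mul(Z, mul(SSSZ, SSZ)))))))))
  [20] S(S(S(S(S(S(add(Z, mul(Z, mul(SSSZ, SSZ)))))))))
  [21] S(S(S(S(S(S(mul(Z, mul(SSSZ, SSZ))))))))
  [22] S^6(Z)

Answer: YES — reaches normal form S^6(Z) in 22 ≤ 24 steps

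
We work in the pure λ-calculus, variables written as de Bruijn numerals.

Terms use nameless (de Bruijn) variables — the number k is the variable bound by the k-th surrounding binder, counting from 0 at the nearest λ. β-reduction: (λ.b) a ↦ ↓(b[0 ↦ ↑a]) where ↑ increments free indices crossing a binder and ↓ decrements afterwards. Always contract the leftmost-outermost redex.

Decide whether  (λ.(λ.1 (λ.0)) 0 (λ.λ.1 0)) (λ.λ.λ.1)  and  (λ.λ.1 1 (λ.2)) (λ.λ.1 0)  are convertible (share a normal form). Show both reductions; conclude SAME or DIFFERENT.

Term A:
  start: (λ.(λ.1 (λ.0)) 0 (λ.λ.1 0)) (λ.λ.λ.1)
  →1  (λ.(λ.λ.λ.1) (λ.0)) (λ.λ.λ.1) (λ.λ.1 0)
  →2  (λ.λ.λ.1) (λ.0) (λ.λ.1 0)
  →3  (λ.λ.1) (λ.λ.1 0)
  →4  λ.λ.λ.1 0

Term B:
  start: (λ.λ.1 1 (λ.2)) (λ.λ.1 0)
  →1  λ.(λ.λ.1 0) (λ.λ.1 0) (λ.λ.λ.1 0)
  →2  λ.(λ.(λ.λ.1 0) 0) (λ.λ.λ.1 0)
  →3  λ.(λ.λ.1 0) (λ.λ.λ.1 0)
  →4  λ.λ.(λ.λ.λ.1 0) 0
  →5  λ.λ.λ.λ.1 0

Answer: DIFFERENT — A ⇓ λ.λ.λ.1 0, B ⇓ λ.λ.λ.λ.1 0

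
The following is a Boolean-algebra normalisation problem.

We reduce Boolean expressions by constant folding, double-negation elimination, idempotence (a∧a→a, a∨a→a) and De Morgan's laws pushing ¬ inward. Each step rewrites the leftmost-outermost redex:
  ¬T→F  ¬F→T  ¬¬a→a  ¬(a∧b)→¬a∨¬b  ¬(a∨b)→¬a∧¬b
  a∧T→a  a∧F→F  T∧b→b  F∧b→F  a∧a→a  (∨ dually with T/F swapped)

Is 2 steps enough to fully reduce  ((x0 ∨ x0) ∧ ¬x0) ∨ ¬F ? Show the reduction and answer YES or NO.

  start: ((x0 ∨ x0) ∧ ¬x0) ∨ ¬F
  →1  (x0 ∧ ¬x0) ∨ ¬F
  →2  (x0 ∧ ¬x0) ∨ T

Answer: NO — after 2 steps the term is (x0 ∧ ¬x0) ∨ T, not yet normal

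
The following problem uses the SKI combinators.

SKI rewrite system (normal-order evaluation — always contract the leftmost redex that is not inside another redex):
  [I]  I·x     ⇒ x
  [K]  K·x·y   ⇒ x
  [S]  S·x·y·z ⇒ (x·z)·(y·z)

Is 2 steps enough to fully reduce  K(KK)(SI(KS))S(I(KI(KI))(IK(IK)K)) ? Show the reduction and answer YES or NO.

Answer: NO — after 2 steps the term is K(I(KI(KI))(IK(IK)K)), not yet normal

Working:
  start: K(KK)(SI(KS))S(I(KI(KI))(IK(IK)K))
  →1  KKS(I(KI(KI))(IK(IK)K))
  →2  K(I(KI(KI))(IK(IK)K))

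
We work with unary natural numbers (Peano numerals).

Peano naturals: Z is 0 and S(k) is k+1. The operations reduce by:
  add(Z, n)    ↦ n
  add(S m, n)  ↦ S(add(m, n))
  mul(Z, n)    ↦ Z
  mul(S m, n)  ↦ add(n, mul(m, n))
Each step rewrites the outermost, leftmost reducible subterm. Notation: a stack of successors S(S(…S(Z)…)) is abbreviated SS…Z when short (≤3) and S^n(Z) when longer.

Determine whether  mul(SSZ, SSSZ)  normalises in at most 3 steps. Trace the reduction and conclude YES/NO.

  start: mul(SSZ, SSSZ)
  step 1: add(SSSZ, mul(SZ, SSSZ))
  step 2: S(add(SSZ, mul(SZ, SSSZ)))
  step 3: S(S(add(SZ, mul(SZ, SSSZ))))

Answer: NO — after 3 steps the term is S(S(add(SZ, mul(SZ, SSSZ)))), not yet normal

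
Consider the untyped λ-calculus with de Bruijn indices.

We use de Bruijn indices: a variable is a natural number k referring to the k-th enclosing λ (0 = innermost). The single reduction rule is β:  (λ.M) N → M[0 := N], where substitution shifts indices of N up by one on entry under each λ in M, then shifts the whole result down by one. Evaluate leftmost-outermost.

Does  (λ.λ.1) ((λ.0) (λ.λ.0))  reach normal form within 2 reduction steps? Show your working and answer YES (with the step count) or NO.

Answer: YES — reaches normal form λ.λ.λ.0 in 2 ≤ 2 steps

Working:
  start: (λ.λ.1) ((λ.0) (λ.λ.0))
  [1] λ.(λ.0) (λ.λ.0)
  [2] λ.λ.λ.0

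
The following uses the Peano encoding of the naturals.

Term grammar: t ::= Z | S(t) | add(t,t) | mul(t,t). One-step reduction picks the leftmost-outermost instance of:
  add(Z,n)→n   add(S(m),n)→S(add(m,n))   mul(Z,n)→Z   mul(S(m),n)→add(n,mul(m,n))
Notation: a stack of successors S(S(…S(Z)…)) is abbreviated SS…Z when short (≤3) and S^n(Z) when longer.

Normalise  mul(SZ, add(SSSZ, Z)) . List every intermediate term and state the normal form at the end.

  start: mul(SZ, add(SSSZ, Z))
  →1  add(add(SSSZ, Z), mul(Z, add(SSSZ, Z)))
  →2  add(S(add(SSZ, Z)), mul(Z, add(SSSZ, Z)))
  →3  S(add(add(SSZ, Z), mul(Z, add(SSSZ, Z))))
  →4  S(add(S(add(SZ, Z)), mul(Z, add(SSSZ, Z))))
  →5  S(S(add(add(SZ, Z), mul(Z, add(SSSZ, Z)))))
  →6  S(S(add(S(add(Z, Z)), mul(Z, add(SSSZ, Z)))))
  →7  S(S(S(add(add(Z, Z), mul(Z, add(SSSZ, Z))))))
  →8  S(S(S(add(Z, mul(Z, add(SSSZ, Z))))))
  →9  S(S(S(mul(Z, add(SSSZ, Z)))))
  →10  SSSZ

Answer: normal form = SSSZ  (in 10 steps)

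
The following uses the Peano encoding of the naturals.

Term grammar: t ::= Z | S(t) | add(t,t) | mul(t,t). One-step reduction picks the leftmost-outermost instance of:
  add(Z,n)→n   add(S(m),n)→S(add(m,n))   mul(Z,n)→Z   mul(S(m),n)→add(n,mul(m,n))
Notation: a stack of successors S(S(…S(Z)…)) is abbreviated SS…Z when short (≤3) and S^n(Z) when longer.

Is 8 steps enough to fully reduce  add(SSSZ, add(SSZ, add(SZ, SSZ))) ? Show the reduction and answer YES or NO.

  start: add(SSSZ, add(SSZ, add(SZ, SSZ)))
  step 1: S(add(SSZ, add(SSZ, add(SZ, SSZ))))
  step 2: S(S(add(SZ, add(SSZ, add(SZ, SSZ)))))
  step 3: S(S(S(add(Z, add(SSZ, add(SZ, SSZ))))))
  step 4: S(S(S(add(SSZ, add(SZ, SSZ)))))
  step 5: S(S(S(S(add(SZ, add(SZ, SSZ))))))
  step 6: S(S(S(S(S(add(Z, add(SZ, SSZ)))))))
  step 7: S(S(S(S(S(add(SZ, SSZ))))))
  step 8: S(S(S(S(S(S(add(Z, SSZ)))))))

Answer: NO — after 8 steps the term is S(S(S(S(S(S(add(Z, SSZ))))))), not yet normal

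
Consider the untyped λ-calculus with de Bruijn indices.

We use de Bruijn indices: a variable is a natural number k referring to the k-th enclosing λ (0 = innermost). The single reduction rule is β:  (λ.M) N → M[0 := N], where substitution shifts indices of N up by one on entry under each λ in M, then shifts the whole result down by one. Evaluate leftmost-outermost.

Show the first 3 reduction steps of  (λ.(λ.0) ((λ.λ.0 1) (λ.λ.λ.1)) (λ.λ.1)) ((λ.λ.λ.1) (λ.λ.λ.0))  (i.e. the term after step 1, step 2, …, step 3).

  start: (λ.(λ.0) ((λ.λ.0 1) (λ.λ.λ.1)) (λ.λ.1)) ((λ.λ.λ.1) (λ.λ.λ.0))
  [1] (λ.0) ((λ.λ.0 1) (λ.λ.λ.1)) (λ.λ.1)
  [2] (λ.λ.0 1) (λ.λ.λ.1) (λ.λ.1)
  [3] (λ.0 (λ.λ.λ.1)) (λ.λ.1)

Answer: after 3 steps: (λ.0 (λ.λ.λ.1)) (λ.λ.1)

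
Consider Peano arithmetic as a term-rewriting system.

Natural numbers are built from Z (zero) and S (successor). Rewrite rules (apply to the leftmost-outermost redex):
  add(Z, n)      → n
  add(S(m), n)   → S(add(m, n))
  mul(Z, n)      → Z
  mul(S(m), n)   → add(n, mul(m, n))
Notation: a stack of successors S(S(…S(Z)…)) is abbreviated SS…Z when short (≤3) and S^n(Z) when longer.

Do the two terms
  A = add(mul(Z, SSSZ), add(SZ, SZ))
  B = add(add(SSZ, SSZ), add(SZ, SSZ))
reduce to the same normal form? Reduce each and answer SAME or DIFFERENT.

Answer: DIFFERENT — A ⇓ SSZ, B ⇓ S^7(Z)

Working:
Term A:
  start: add(mul(Z, SSSZ), add(SZ, SZ))
  [1] add(Z, add(SZ, SZ))
  [2] add(SZ, SZ)
  [3] S(add(Z, SZ))
  [4] SSZ

Term B:
  start: add(add(SSZ, SSZ), add(SZ, SSZ))
  [1] add(S(add(SZ, SSZ)), add(SZ, SSZ))
  [2] S(add(add(SZ, SSZ), add(SZ, SSZ)))
  [3] S(add(S(add(Z, SSZ)), add(SZ, SSZ)))
  [4] S(S(add(add(Z, SSZ), add(SZ, SSZ))))
  [5] S(S(add(SSZ, add(SZ, SSZ))))
  [6] S(S(S(add(SZ, add(SZ, SSZ)))))
  [7] S(S(S(S(add(Z, add(SZ, SSZ))))))
  [8] S(S(S(S(add(SZ, SSZ)))))
  [9] S(S(S(S(S(add(Z, SSZ))))))
  [10] S^7(Z)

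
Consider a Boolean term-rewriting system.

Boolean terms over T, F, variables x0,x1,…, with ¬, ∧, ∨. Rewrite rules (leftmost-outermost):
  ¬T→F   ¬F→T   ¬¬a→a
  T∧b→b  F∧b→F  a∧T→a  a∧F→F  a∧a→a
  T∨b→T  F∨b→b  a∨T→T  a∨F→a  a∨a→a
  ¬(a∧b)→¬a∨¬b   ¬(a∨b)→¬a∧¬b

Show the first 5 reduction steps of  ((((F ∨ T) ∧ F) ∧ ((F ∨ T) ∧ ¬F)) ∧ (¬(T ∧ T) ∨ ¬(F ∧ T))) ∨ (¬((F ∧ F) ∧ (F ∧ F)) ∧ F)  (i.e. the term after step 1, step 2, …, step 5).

Answer: after 5 steps: F

Working:
  start: ((((F ∨ T) ∧ F) ∧ ((F ∨ T) ∧ ¬F)) ∧ (¬(T ∧ T) ∨ ¬(F ∧ T))) ∨ (¬((F ∧ F) ∧ (F ∧ F)) ∧ F)
  step 1: ((F ∧ ((F ∨ T) ∧ ¬F)) ∧ (¬(T ∧ T) ∨ ¬(F ∧ T))) ∨ (¬((F ∧ F) ∧ (F ∧ F)) ∧ F)
  step 2: (F ∧ (¬(T ∧ T) ∨ ¬(F ∧ T))) ∨ (¬((F ∧ F) ∧ (F ∧ F)) ∧ F)
  step 3: F ∨ (¬((F ∧ F) ∧ (F ∧ F)) ∧ F)
  step 4: ¬((F ∧ F) ∧ (F ∧ F)) ∧ F
  step 5: F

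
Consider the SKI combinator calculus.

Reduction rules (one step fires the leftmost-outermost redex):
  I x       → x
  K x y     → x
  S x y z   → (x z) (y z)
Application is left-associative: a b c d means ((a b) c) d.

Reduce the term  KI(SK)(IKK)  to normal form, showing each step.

  start: KI(SK)(IKK)
  [1] I(IKK)
  [2] IKK
  [3] KK

Answer: normal form = KK  (in 3 steps)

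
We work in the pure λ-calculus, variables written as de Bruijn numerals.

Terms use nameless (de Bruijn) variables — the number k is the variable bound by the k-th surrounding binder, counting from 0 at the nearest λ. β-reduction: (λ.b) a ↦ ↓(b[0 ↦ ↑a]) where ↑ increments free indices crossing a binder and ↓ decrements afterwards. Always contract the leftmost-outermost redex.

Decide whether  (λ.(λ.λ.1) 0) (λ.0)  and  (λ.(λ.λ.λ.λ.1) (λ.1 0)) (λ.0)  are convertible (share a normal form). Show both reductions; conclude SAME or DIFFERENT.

Term A:
  start: (λ.(λ.λ.1) 0) (λ.0)
  step 1: (λ.λ.1) (λ.0)
  step 2: λ.λ.0

Term B:
  start: (λ.(λ.λ.λ.λ.1) (λ.1 0)) (λ.0)
  step 1: (λ.λ.λ.λ.1) (λ.(λ.0) 0)
  step 2: λ.λ.λ.1

Answer: DIFFERENT — A ⇓ λ.λ.0, B ⇓ λ.λ.λ.1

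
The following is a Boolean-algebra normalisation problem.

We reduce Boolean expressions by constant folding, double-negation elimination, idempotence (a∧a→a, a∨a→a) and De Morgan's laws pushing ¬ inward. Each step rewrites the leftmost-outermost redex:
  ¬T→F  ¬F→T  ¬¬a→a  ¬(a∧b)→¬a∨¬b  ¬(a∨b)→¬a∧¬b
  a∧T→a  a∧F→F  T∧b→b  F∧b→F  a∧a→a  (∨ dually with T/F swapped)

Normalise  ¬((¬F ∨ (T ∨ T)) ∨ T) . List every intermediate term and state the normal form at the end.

  start: ¬((¬F ∨ (T ∨ T)) ∨ T)
  step 1: ¬(¬F ∨ (T ∨ T)) ∧ ¬T
  step 2: (¬¬F ∧ ¬(T ∨ T)) ∧ ¬T
  step 3: (F ∧ ¬(T ∨ T)) ∧ ¬T
  step 4: F ∧ ¬T
  step 5: F

Answer: normal form = F  (in 5 steps)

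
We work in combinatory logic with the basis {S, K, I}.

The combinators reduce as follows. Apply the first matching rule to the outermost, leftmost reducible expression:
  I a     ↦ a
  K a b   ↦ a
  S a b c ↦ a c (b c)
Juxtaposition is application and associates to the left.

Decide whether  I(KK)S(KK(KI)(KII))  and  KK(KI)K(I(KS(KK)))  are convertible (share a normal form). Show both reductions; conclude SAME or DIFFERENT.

Term A:
  start: I(KK)S(KK(KI)(KII))
  [1] KKS(KK(KI)(KII))
  [2] K(KK(KI)(KII))
  [3] K(K(KII))
  [4] K(KI)

Term B:
  start: KK(KI)K(I(KS(KK)))
  [1] KK(I(KS(KK)))
  [2] K

Answer: DIFFERENT — A ⇓ K(KI), B ⇓ K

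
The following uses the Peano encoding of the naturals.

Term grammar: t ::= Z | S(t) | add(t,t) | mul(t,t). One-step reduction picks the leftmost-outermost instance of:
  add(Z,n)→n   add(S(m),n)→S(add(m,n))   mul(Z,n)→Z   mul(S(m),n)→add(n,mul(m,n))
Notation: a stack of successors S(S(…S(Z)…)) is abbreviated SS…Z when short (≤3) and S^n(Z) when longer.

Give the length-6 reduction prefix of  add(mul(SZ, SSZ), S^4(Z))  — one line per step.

Answer: after 6 steps: S(S(add(mul(Z, SSZ), S^4(Z))))

Working:
  start: add(mul(SZ, SSZ), S^4(Z))
  [1] add(add(SSZ, mul(Z, SSZ)), S^4(Z))
  [2] add(S(add(SZ, mul(Z, SSZ))), S^4(Z))
  [3] S(add(add(SZ, mul(Z, SSZ)), S^4(Z)))
  [4] S(add(S(add(Z, mul(Z, SSZ))), S^4(Z)))
  [5] S(S(add(add(Z, mul(Z, SSZ)), S^4(Z))))
  [6] S(S(add(mul(Z, SSZ), S^4(Z))))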